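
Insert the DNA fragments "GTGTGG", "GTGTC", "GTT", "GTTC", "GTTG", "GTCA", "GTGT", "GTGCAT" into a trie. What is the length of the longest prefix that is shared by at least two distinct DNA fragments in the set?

The deepest shared node is where two words last agree before diverging.
e.g. "GTGT" and "GTGTC" share the prefix "GTGT" of length 4; no pair shares a longer one.
Longest shared-prefix length: 4

4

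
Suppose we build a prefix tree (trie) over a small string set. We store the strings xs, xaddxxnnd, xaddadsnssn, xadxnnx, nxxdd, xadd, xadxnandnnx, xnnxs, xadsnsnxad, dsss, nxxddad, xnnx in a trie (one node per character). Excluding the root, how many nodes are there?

Trace insertions, counting only characters that open a new branch:
  "xs" → 2 new (x, s)
  "xaddxxnnd" → prefix "x" already present; 8 new (a, d, d, x, x, n, n, d)
  "xaddadsnssn" → prefix "xadd" already present; 7 new (a, d, s, n, s, s, n)
  "xadxnnx" → prefix "xad" already present; 4 new (x, n, n, x)
  "nxxdd" → 5 new (n, x, x, d, d)
  "xadd" → prefix "xadd" already present; 0 new (none)
  "xadxnandnnx" → prefix "xadxn" already present; 6 new (a, n, d, n, n, x)
  "xnnxs" → prefix "x" already present; 4 new (n, n, x, s)
  "xadsnsnxad" → prefix "xad" already present; 7 new (s, n, s, n, x, a, d)
  "dsss" → 4 new (d, s, s, s)
  "nxxddad" → prefix "nxxdd" already present; 2 new (a, d)
  "xnnx" → prefix "xnnx" already present; 0 new (none)
Total nodes = 2 + 8 + 7 + 4 + 5 + 0 + 6 + 4 + 7 + 4 + 2 + 0 = 49

49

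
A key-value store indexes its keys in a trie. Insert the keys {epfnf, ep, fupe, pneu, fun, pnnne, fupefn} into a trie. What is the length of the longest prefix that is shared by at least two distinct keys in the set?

Look for the deepest trie node that still has at least two words in its subtree.
"fupe" and "fupefn" agree on "fupe" (4 characters) before diverging; nothing deeper is shared.
Longest shared-prefix length: 4

4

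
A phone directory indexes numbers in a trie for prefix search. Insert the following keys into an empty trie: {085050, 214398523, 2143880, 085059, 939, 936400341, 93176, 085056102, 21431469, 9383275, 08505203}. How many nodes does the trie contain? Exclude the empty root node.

Trace insertions, counting only characters that open a new branch:
  "085050" → 6 new (0, 8, 5, 0, 5, 0)
  "214398523" → 9 new (2, 1, 4, 3, 9, 8, 5, 2, 3)
  "2143880" → prefix "2143" already present; 3 new (8, 8, 0)
  "085059" → prefix "08505" already present; 1 new (9)
  "939" → 3 new (9, 3, 9)
  "936400341" → prefix "93" already present; 7 new (6, 4, 0, 0, 3, 4, 1)
  "93176" → prefix "93" already present; 3 new (1, 7, 6)
  "085056102" → prefix "08505" already present; 4 new (6, 1, 0, 2)
  "21431469" → prefix "2143" already present; 4 new (1, 4, 6, 9)
  "9383275" → prefix "93" already present; 5 new (8, 3, 2, 7, 5)
  "08505203" → prefix "08505" already present; 3 new (2, 0, 3)
Total nodes = 6 + 9 + 3 + 1 + 3 + 7 + 3 + 4 + 4 + 5 + 3 = 48

48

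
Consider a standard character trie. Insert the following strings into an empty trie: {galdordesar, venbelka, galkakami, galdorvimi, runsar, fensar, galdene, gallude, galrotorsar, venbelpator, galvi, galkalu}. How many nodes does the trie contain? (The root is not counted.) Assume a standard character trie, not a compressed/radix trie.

Count nodes per top-level branch (shared prefixes stored once):
  'f'-branch (fensar): 6 nodes
  'g'-branch (galdene, galdordesar, galdorvimi, galkakami, galkalu, gallude, galrotorsar, galvi): 40 nodes
  'r'-branch (runsar): 6 nodes
  'v'-branch (venbelka, venbelpator): 13 nodes
Sum: 65

65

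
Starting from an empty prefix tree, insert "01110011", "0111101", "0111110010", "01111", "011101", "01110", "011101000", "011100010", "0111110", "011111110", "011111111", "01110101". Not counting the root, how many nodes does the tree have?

For each word, the new-node count is its length minus the longest prefix already in the trie:
  "01110011" → 8 new (0, 1, 1, 1, 0, 0, 1, 1)
  "0111101" → prefix "0111" already present; 3 new (1, 0, 1)
  "0111110010" → prefix "01111" already present; 5 new (1, 0, 0, 1, 0)
  "01111" → prefix "01111" already present; 0 new (none)
  "011101" → prefix "01110" already present; 1 new (1)
  "01110" → prefix "01110" already present; 0 new (none)
  "011101000" → prefix "011101" already present; 3 new (0, 0, 0)
  "011100010" → prefix "011100" already present; 3 new (0, 1, 0)
  "0111110" → prefix "0111110" already present; 0 new (none)
  "011111110" → prefix "011111" already present; 3 new (1, 1, 0)
  "011111111" → prefix "01111111" already present; 1 new (1)
  "01110101" → prefix "0111010" already present; 1 new (1)
Total nodes = 8 + 3 + 5 + 0 + 1 + 0 + 3 + 3 + 0 + 3 + 1 + 1 = 28

28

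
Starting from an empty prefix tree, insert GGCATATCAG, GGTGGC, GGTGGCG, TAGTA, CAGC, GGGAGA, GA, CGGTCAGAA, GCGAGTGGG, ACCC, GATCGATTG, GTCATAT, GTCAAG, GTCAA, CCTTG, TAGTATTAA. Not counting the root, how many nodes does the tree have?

Count nodes per top-level branch (shared prefixes stored once):
  'A'-branch (ACCC): 4 nodes
  'C'-branch (CAGC, CCTTG, CGGTCAGAA): 16 nodes
  'G'-branch (GA, GATCGATTG, GCGAGTGGG, GGCATATCAG, GGGAGA, GGTGGC, GGTGGCG, GTCAA, GTCAAG, GTCATAT): 43 nodes
  'T'-branch (TAGTA, TAGTATTAA): 9 nodes
Sum: 72

72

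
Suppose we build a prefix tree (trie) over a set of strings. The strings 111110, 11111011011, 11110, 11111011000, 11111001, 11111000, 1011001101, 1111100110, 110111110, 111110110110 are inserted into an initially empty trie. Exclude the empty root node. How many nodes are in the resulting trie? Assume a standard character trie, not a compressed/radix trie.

36

Count nodes per top-level branch (shared prefixes stored once):
  '1'-branch (1011001101, 110111110, 11110, 111110, 11111000, 11111001, 1111100110, 11111011000, 11111011011, 111110110110): 36 nodes
Sum: 36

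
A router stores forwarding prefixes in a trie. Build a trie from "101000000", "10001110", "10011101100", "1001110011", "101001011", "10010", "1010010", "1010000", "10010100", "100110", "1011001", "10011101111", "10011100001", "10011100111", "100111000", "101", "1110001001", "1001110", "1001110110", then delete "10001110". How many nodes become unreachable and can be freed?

5

After clearing the end-marker at "10001110", prune upward until reaching a node still needed by another word.
The suffix "01110" (5 nodes) is used only by "10001110"; the node for "100" still has the child "1", so pruning stops there.
Nodes removed: 5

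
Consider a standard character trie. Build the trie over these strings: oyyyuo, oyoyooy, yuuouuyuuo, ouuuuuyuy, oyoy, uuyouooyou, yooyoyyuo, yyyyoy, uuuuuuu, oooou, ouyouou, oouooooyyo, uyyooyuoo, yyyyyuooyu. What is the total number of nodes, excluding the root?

Count nodes per top-level branch (shared prefixes stored once):
  'o'-branch (oooou, oouooooyyo, ouuuuuyuy, ouyouou, oyoy, oyoyooy, oyyyuo): 36 nodes
  'u'-branch (uuuuuuu, uuyouooyou, uyyooyuoo): 23 nodes
  'y'-branch (yooyoyyuo, yuuouuyuuo, yyyyoy, yyyyyuooyu): 29 nodes
Sum: 88

88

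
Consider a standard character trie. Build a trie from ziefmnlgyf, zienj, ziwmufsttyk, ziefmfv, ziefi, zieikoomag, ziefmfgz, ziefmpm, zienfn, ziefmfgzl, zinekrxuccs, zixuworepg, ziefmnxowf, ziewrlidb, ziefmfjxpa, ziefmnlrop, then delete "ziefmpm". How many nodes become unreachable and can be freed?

2

A node on "ziefmpm"'s path can go only if nothing else ends at it or branches off below it.
The suffix "pm" (2 nodes) is used only by "ziefmpm"; the node for "ziefm" still has the child "n", so pruning stops there.
Nodes removed: 2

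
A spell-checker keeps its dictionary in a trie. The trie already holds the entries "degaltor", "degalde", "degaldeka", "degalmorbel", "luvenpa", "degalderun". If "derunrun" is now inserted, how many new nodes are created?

6

Walking "derunrun" from the root, the first 2 characters ("de") follow existing edges; "r" is the first miss.
So 8 − 2 = 6 new nodes.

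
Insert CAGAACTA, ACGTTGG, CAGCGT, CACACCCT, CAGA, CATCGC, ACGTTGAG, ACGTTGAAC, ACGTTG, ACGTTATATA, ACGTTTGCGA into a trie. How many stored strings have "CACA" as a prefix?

Filter for entries beginning with "CACA":
Words under "CACA": CACACCCT
Count: 1

1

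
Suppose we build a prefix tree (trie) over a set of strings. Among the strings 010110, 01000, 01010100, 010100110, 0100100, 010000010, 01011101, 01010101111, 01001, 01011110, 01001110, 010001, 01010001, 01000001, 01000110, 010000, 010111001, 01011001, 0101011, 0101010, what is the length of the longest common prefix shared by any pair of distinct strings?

The deepest shared node is where two words last agree before diverging.
"01000001" and "010000010" agree on "01000001" (8 characters) before diverging; nothing deeper is shared.
Longest shared-prefix length: 8

8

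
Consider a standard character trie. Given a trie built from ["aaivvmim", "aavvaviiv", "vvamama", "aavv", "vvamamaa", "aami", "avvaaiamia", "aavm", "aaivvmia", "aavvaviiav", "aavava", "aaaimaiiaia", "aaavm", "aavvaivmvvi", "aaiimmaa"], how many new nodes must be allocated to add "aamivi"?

2

Walking "aamivi" from the root, the first 4 characters ("aami") follow existing edges; "v" is the first miss.
So 6 − 4 = 2 new nodes.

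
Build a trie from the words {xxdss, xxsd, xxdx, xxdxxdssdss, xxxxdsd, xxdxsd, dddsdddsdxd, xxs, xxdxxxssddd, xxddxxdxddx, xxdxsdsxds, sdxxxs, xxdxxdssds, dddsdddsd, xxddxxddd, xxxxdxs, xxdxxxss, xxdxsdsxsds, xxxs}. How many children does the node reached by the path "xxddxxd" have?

2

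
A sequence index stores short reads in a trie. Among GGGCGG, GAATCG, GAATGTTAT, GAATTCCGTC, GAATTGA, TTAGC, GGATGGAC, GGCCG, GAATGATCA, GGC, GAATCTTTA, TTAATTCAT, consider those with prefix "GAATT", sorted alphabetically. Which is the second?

GAATTGA

DFS of the "GAATT" subtree visits, in order: "GAATTCCGTC", "GAATTGA"
Position 2: GAATTGA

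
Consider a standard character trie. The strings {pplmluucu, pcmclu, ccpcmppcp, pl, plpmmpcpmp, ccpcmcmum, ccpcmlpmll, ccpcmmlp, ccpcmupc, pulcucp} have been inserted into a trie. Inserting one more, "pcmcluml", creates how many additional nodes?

2

"pcmclu" is already a path in the trie; the remaining "ml" must be added.
So 8 − 6 = 2 new nodes.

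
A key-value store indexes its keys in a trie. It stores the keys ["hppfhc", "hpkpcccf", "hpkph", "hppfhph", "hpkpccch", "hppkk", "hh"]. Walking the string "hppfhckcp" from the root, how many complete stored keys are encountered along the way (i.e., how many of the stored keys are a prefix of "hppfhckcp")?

Walk "hppfhckcp" from the root; an end-of-word marker is hit whenever a stored word is a prefix of "hppfhckcp".
Prefixes of the query that are stored words: "hppfhc"
Count: 1

1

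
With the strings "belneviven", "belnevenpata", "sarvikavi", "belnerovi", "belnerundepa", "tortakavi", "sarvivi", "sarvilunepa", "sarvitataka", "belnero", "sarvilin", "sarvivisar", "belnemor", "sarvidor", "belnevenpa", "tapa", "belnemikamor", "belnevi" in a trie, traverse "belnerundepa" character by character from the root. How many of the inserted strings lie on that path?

1

Walk "belnerundepa" from the root; an end-of-word marker is hit whenever a stored word is a prefix of "belnerundepa".
Prefixes of the query that are stored words: "belnerundepa"
Count: 1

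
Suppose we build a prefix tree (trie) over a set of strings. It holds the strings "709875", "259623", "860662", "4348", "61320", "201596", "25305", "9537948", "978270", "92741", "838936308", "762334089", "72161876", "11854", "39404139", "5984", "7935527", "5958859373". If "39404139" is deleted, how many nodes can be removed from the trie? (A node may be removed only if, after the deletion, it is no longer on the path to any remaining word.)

After clearing the end-marker at "39404139", prune upward until reaching a node still needed by another word.
No other word shares any prefix with "39404139", so all 8 of its nodes go.
Nodes removed: 8

8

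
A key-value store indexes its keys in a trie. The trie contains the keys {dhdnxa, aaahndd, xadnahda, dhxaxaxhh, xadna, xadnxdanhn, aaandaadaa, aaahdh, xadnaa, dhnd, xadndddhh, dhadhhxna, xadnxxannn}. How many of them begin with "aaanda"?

Traverse to the node for "aaanda", then collect every word in that subtree.
Matches: "aaandaadaa"
Count: 1

1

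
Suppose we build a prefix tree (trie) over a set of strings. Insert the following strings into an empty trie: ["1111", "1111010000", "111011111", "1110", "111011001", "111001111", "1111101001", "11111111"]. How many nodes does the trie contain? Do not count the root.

33

Count nodes per top-level branch (shared prefixes stored once):
  '1'-branch (1110, 111001111, 111011001, 111011111, 1111, 1111010000, 1111101001, 11111111): 33 nodes
Sum: 33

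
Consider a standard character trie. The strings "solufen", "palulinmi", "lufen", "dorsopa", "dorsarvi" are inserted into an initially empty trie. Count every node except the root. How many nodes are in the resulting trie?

32

Count nodes per top-level branch (shared prefixes stored once):
  'd'-branch (dorsarvi, dorsopa): 11 nodes
  'l'-branch (lufen): 5 nodes
  'p'-branch (palulinmi): 9 nodes
  's'-branch (solufen): 7 nodes
Sum: 32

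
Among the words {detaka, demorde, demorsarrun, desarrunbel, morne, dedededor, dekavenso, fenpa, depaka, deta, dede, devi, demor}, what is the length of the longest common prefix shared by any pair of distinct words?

The deepest shared node is where two words last agree before diverging.
e.g. "demor" and "demorde" share the prefix "demor" of length 5; no pair shares a longer one.
Longest shared-prefix length: 5

5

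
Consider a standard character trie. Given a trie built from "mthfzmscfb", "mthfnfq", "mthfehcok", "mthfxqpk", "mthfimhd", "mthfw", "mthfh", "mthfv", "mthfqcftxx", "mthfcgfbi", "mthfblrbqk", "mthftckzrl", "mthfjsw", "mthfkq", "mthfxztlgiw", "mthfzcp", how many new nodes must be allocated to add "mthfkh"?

1

The longest prefix of "mthfkh" already in the trie is "mthfk" (length 5).
So 6 − 5 = 1 new nodes.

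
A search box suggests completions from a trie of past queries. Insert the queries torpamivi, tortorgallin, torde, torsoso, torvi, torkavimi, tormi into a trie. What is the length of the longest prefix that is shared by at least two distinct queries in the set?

Equivalently: take the maximum, over all pairs, of their longest common prefix length.
e.g. "torde" and "torkavimi" share the prefix "tor" of length 3; no pair shares a longer one.
Longest shared-prefix length: 3

3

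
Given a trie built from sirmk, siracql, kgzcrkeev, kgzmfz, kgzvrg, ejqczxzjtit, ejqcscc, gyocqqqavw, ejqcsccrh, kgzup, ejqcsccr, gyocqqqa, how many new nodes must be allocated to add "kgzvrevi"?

"kgzvr" is already a path in the trie; the remaining "evi" must be added.
Each of the 3 remaining characters creates one node.

3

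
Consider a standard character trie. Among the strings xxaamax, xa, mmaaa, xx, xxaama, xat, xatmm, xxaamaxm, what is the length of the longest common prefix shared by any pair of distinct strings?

7

Look for the deepest trie node that still has at least two words in its subtree.
"xxaamax" and "xxaamaxm" agree on "xxaamax" (7 characters) before diverging; nothing deeper is shared.
Longest shared-prefix length: 7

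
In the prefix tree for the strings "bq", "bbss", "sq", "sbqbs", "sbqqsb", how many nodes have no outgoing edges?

5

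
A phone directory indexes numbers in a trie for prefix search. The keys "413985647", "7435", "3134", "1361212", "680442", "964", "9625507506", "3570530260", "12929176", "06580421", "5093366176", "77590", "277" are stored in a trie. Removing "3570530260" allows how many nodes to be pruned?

9

A node on "3570530260"'s path can go only if nothing else ends at it or branches off below it.
The suffix "570530260" (9 nodes) is used only by "3570530260"; the node for "3" still has the child "1", so pruning stops there.
Nodes removed: 9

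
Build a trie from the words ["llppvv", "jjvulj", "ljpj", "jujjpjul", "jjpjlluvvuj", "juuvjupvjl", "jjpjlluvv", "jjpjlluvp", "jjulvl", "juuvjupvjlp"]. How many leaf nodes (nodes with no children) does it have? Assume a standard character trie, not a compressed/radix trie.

A leaf is a node with no children — equivalently, the end of a word that is not a proper prefix of any other stored word.
Those words: "jjpjlluvp", "jjpjlluvvuj", "jjulvl", "jjvulj", "jujjpjul", "juuvjupvjlp", "ljpj", "llppvv"
Leaf count: 8

8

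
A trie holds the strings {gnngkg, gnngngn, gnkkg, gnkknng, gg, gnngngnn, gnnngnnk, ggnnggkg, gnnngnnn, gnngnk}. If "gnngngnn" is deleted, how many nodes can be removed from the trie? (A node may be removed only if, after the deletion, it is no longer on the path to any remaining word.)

1

Walk "gnngngnn" from the leaf back toward the root, removing each node that no remaining word uses.
The suffix "n" (1 node) is used only by "gnngngnn"; "gnngngn" is itself a stored word, so pruning stops there.
Nodes removed: 1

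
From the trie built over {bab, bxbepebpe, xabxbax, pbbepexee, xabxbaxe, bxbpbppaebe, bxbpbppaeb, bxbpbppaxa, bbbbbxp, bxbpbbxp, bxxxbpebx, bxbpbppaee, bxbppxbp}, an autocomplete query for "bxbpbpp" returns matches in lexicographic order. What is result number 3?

bxbpbppaee

Words with prefix "bxbpbpp", in lexicographic order: "bxbpbppaeb", "bxbpbppaebe", "bxbpbppaee", "bxbpbppaxa"
The 3rd is bxbpbppaee.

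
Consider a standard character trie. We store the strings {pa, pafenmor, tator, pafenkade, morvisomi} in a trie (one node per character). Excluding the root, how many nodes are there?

Insert word by word; a character creates a node only if that edge doesn't already exist:
  "pa" → 2 new (p, a)
  "pafenmor" → prefix "pa" already present; 6 new (f, e, n, m, o, r)
  "tator" → 5 new (t, a, t, o, r)
  "pafenkade" → prefix "pafen" already present; 4 new (k, a, d, e)
  "morvisomi" → 9 new (m, o, r, v, i, s, o, m, i)
Total nodes = 2 + 6 + 5 + 4 + 9 = 26

26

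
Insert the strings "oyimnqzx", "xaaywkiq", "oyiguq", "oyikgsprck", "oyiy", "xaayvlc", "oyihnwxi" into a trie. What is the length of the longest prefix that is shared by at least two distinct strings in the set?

4

Look for the deepest trie node that still has at least two words in its subtree.
"xaayvlc" and "xaaywkiq" agree on "xaay" (4 characters) before diverging; nothing deeper is shared.
Longest shared-prefix length: 4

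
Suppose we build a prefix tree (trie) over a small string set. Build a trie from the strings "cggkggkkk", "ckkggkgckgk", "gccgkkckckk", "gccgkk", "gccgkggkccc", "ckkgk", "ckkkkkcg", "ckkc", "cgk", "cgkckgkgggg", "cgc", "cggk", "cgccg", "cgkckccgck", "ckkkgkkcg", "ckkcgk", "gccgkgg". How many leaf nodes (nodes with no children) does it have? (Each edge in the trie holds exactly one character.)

Leaves are exactly the stored words that no other stored word extends.
Those words: "cgccg", "cggkggkkk", "cgkckccgck", "cgkckgkgggg", "ckkcgk", "ckkggkgckgk", "ckkgk", "ckkkgkkcg", "ckkkkkcg", "gccgkggkccc", "gccgkkckckk"
Leaf count: 11

11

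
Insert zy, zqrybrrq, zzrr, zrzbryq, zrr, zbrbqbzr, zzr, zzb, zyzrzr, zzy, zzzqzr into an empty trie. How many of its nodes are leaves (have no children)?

A leaf is a node with no children — equivalently, the end of a word that is not a proper prefix of any other stored word.
Those words: "zbrbqbzr", "zqrybrrq", "zrr", "zrzbryq", "zyzrzr", "zzb", "zzrr", "zzy", "zzzqzr"
Leaf count: 9

9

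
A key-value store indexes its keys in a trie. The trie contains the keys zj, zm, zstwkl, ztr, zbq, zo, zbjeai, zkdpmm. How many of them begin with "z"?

Filter for entries beginning with "z":
Words under "z": zbjeai, zbq, zj, zkdpmm, zm, zo, zstwkl, ztr
Count: 8

8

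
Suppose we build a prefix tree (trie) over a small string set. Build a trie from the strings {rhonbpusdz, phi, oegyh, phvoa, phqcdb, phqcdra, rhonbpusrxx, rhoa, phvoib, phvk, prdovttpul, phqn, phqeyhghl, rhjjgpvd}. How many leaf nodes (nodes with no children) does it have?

Leaves are exactly the stored words that no other stored word extends.
Those words: "oegyh", "phi", "phqcdb", "phqcdra", "phqeyhghl", "phqn", "phvk", "phvoa", "phvoib", "prdovttpul", "rhjjgpvd", "rhoa", "rhonbpusdz", "rhonbpusrxx"
Leaf count: 14

14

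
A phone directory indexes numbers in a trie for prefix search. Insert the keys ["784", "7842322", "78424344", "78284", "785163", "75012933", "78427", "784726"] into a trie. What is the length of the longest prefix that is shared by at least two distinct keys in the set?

4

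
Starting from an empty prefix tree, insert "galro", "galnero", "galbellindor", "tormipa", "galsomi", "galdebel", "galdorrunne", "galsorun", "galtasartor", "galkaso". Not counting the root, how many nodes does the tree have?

For each word, the new-node count is its length minus the longest prefix already in the trie:
  "galro" → 5 new (g, a, l, r, o)
  "galnero" → prefix "gal" already present; 4 new (n, e, r, o)
  "galbellindor" → prefix "gal" already present; 9 new (b, e, l, l, i, n, d, o, r)
  "tormipa" → 7 new (t, o, r, m, i, p, a)
  "galsomi" → prefix "gal" already present; 4 new (s, o, m, i)
  "galdebel" → prefix "gal" already present; 5 new (d, e, b, e, l)
  "galdorrunne" → prefix "gald" already present; 7 new (o, r, r, u, n, n, e)
  "galsorun" → prefix "galso" already present; 3 new (r, u, n)
  "galtasartor" → prefix "gal" already present; 8 new (t, a, s, a, r, t, o, r)
  "galkaso" → prefix "gal" already present; 4 new (k, a, s, o)
Total nodes = 5 + 4 + 9 + 7 + 4 + 5 + 7 + 3 + 8 + 4 = 56

56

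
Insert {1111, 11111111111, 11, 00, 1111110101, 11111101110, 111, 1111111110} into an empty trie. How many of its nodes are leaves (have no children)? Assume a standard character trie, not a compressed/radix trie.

Leaves are exactly the stored words that no other stored word extends.
Those words: "00", "1111110101", "11111101110", "1111111110", "11111111111"
Leaf count: 5

5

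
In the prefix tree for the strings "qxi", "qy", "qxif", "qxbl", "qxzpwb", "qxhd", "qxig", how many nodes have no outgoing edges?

A leaf is a node with no children — equivalently, the end of a word that is not a proper prefix of any other stored word.
Those words: "qxbl", "qxhd", "qxif", "qxig", "qxzpwb", "qy"
Leaf count: 6

6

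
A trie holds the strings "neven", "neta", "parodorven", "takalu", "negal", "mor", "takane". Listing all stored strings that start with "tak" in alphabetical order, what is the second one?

takane

DFS of the "tak" subtree visits, in order: "takalu", "takane"
The 2nd is takane.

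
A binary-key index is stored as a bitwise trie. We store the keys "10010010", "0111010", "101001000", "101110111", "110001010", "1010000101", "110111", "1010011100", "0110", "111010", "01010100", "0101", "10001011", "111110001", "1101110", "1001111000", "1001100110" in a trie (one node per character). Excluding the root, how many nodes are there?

82

Trace insertions, counting only characters that open a new branch:
  "10010010" → 8 new (1, 0, 0, 1, 0, 0, 1, 0)
  "0111010" → 7 new (0, 1, 1, 1, 0, 1, 0)
  "101001000" → prefix "10" already present; 7 new (1, 0, 0, 1, 0, 0, 0)
  "101110111" → prefix "101" already present; 6 new (1, 1, 0, 1, 1, 1)
  "110001010" → prefix "1" already present; 8 new (1, 0, 0, 0, 1, 0, 1, 0)
  "1010000101" → prefix "10100" already present; 5 new (0, 0, 1, 0, 1)
  "110111" → prefix "110" already present; 3 new (1, 1, 1)
  "1010011100" → prefix "101001" already present; 4 new (1, 1, 0, 0)
  "0110" → prefix "011" already present; 1 new (0)
  "111010" → prefix "11" already present; 4 new (1, 0, 1, 0)
  "01010100" → prefix "01" already present; 6 new (0, 1, 0, 1, 0, 0)
  "0101" → prefix "0101" already present; 0 new (none)
  "10001011" → prefix "100" already present; 5 new (0, 1, 0, 1, 1)
  "111110001" → prefix "111" already present; 6 new (1, 1, 0, 0, 0, 1)
  "1101110" → prefix "110111" already present; 1 new (0)
  "1001111000" → prefix "1001" already present; 6 new (1, 1, 1, 0, 0, 0)
  "1001100110" → prefix "10011" already present; 5 new (0, 0, 1, 1, 0)
Total nodes = 8 + 7 + 7 + 6 + 8 + 5 + 3 + 4 + 1 + 4 + 6 + 0 + 5 + 6 + 1 + 6 + 5 = 82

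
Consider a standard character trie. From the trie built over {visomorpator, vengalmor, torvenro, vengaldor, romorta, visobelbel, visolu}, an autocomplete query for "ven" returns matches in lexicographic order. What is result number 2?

Words with prefix "ven", in lexicographic order: "vengaldor", "vengalmor"
Position 2: vengalmor

vengalmor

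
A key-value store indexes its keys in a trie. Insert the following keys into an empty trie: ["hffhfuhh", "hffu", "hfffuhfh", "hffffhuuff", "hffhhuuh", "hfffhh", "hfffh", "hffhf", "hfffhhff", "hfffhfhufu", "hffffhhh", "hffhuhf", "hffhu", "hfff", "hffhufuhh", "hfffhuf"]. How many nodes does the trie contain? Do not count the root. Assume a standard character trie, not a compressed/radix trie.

44

Count nodes per top-level branch (shared prefixes stored once):
  'h'-branch (hfff, hffffhhh, hffffhuuff, hfffh, hfffhfhufu, hfffhh, hfffhhff, hfffhuf, hfffuhfh, hffhf, hffhfuhh, hffhhuuh, hffhu, hffhufuhh, hffhuhf, hffu): 44 nodes
Sum: 44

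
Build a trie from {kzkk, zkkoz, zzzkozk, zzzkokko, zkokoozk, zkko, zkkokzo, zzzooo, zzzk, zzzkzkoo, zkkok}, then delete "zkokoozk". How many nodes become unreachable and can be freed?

6

A node on "zkokoozk"'s path can go only if nothing else ends at it or branches off below it.
The suffix "okoozk" (6 nodes) is used only by "zkokoozk"; the node for "zk" still has the child "k", so pruning stops there.
Nodes removed: 6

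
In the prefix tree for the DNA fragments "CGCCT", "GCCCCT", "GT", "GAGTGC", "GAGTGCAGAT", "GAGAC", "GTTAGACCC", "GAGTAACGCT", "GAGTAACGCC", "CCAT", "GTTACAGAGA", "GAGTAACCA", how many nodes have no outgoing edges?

A leaf is a node with no children — equivalently, the end of a word that is not a proper prefix of any other stored word.
Those words: "CCAT", "CGCCT", "GAGAC", "GAGTAACCA", "GAGTAACGCC", "GAGTAACGCT", "GAGTGCAGAT", "GCCCCT", "GTTACAGAGA", "GTTAGACCC"
Leaf count: 10

10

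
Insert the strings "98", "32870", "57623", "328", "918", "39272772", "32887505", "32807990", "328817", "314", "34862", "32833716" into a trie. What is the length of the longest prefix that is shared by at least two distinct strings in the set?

4

Look for the deepest trie node that still has at least two words in its subtree.
e.g. "328817" and "32887505" share the prefix "3288" of length 4; no pair shares a longer one.
Longest shared-prefix length: 4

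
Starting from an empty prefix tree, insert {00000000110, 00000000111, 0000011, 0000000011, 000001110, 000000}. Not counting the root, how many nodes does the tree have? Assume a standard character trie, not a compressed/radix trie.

Insert word by word; a character creates a node only if that edge doesn't already exist:
  "00000000110" → 11 new (0, 0, 0, 0, 0, 0, 0, 0, 1, 1, 0)
  "00000000111" → prefix "0000000011" already present; 1 new (1)
  "0000011" → prefix "00000" already present; 2 new (1, 1)
  "0000000011" → prefix "0000000011" already present; 0 new (none)
  "000001110" → prefix "0000011" already present; 2 new (1, 0)
  "000000" → prefix "000000" already present; 0 new (none)
Total nodes = 11 + 1 + 2 + 0 + 2 + 0 = 16

16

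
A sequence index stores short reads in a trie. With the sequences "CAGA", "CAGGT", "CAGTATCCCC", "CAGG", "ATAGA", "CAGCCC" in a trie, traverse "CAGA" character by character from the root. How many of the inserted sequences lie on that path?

Check each prefix of "CAGA" against the stored set — each match is an end-marker on the path.
Prefixes of the query that are stored words: "CAGA"
Count: 1

1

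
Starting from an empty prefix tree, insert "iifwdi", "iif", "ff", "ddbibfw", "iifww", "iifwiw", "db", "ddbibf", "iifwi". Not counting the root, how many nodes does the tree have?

19

For each word, the new-node count is its length minus the longest prefix already in the trie:
  "iifwdi" → 6 new (i, i, f, w, d, i)
  "iif" → prefix "iif" already present; 0 new (none)
  "ff" → 2 new (f, f)
  "ddbibfw" → 7 new (d, d, b, i, b, f, w)
  "iifww" → prefix "iifw" already present; 1 new (w)
  "iifwiw" → prefix "iifw" already present; 2 new (i, w)
  "db" → prefix "d" already present; 1 new (b)
  "ddbibf" → prefix "ddbibf" already present; 0 new (none)
  "iifwi" → prefix "iifwi" already present; 0 new (none)
Total nodes = 6 + 0 + 2 + 7 + 1 + 2 + 1 + 0 + 0 = 19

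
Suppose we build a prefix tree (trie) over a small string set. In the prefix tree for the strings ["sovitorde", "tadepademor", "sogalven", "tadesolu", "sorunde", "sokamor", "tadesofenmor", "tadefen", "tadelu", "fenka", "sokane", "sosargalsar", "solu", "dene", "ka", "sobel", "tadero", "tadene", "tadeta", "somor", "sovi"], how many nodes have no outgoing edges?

Leaves are exactly the stored words that no other stored word extends.
Those words: "dene", "fenka", "ka", "sobel", "sogalven", "sokamor", "sokane", "solu", "somor", "sorunde", "sosargalsar", "sovitorde", "tadefen", "tadelu", "tadene", "tadepademor", "tadero", "tadesofenmor", "tadesolu", "tadeta"
Leaf count: 20

20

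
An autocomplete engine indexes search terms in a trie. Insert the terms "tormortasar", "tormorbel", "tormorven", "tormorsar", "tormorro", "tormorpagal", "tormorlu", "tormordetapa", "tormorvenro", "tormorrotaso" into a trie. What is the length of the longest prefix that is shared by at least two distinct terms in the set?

9

Look for the deepest trie node that still has at least two words in its subtree.
e.g. "tormorven" and "tormorvenro" share the prefix "tormorven" of length 9; no pair shares a longer one.
Longest shared-prefix length: 9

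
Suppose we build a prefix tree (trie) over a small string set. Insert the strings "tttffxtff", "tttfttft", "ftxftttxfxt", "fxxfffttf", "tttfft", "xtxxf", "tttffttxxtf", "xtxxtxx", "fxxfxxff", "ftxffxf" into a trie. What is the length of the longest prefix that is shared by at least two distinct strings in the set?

6

Look for the deepest trie node that still has at least two words in its subtree.
"tttfft" and "tttffttxxtf" agree on "tttfft" (6 characters) before diverging; nothing deeper is shared.
Longest shared-prefix length: 6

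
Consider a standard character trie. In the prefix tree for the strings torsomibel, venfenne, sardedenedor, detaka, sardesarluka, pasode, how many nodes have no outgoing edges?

A leaf is a node with no children — equivalently, the end of a word that is not a proper prefix of any other stored word.
Those words: "detaka", "pasode", "sardedenedor", "sardesarluka", "torsomibel", "venfenne"
Leaf count: 6

6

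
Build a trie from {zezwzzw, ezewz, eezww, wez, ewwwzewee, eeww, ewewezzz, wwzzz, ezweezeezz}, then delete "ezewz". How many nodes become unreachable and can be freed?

3

After clearing the end-marker at "ezewz", prune upward until reaching a node still needed by another word.
The suffix "ewz" (3 nodes) is used only by "ezewz"; the node for "ez" still has the child "w", so pruning stops there.
Nodes removed: 3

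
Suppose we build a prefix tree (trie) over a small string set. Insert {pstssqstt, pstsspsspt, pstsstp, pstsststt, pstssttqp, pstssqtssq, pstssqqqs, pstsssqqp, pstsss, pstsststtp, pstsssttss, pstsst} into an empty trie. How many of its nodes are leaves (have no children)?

A leaf is a node with no children — equivalently, the end of a word that is not a proper prefix of any other stored word.
Those words: "pstsspsspt", "pstssqqqs", "pstssqstt", "pstssqtssq", "pstsssqqp", "pstsssttss", "pstsstp", "pstsststtp", "pstssttqp"
Leaf count: 9

9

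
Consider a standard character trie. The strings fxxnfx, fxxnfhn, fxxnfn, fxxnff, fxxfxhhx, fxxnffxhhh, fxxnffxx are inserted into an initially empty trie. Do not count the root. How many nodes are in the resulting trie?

Trie structure (* marks end of a word):
(root)
└─ f
   └─ x
      └─ x
         ├─ f
         │  └─ x
         │     └─ h
         │        └─ h
         │           └─ x *
         └─ n
            └─ f
               ├─ f *
               │  └─ x
               │     ├─ h
               │     │  └─ h
               │     │     └─ h *
               │     └─ x *
               ├─ h
               │  └─ n *
               ├─ n *
               └─ x *
Counting every labelled node above: 20.

20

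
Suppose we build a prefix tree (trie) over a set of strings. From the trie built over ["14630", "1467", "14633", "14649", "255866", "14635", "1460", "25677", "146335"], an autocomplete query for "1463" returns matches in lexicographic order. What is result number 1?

14630

Filter for "1463…" and sort: "14630", "14633", "146335", "14635"
Position 1: 14630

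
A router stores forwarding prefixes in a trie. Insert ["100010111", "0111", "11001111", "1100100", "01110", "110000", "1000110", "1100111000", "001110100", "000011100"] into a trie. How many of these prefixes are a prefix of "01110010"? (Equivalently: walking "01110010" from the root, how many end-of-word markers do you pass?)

2

Check each prefix of "01110010" against the stored set — each match is an end-marker on the path.
Prefixes of the query that are stored words: "0111", "01110"
Count: 2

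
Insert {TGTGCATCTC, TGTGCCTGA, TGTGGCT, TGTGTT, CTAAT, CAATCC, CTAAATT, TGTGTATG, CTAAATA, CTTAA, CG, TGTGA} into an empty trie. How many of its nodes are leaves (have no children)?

Leaves are exactly the stored words that no other stored word extends.
Those words: "CAATCC", "CG", "CTAAATA", "CTAAATT", "CTAAT", "CTTAA", "TGTGA", "TGTGCATCTC", "TGTGCCTGA", "TGTGGCT", "TGTGTATG", "TGTGTT"
Leaf count: 12

12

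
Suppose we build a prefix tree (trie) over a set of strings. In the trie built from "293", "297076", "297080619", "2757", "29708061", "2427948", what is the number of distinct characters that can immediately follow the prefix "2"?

Walk "2" from the root, arriving at one node.
Characters that immediately follow "2" among the stored strings: {4, 7, 9}.
That node has 3 child edges.

3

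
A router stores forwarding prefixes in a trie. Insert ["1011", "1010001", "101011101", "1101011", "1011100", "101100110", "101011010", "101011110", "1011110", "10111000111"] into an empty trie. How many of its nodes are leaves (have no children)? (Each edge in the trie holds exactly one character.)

Leaves are exactly the stored words that no other stored word extends.
Those words: "1010001", "101011010", "101011101", "101011110", "101100110", "10111000111", "1011110", "1101011"
Leaf count: 8

8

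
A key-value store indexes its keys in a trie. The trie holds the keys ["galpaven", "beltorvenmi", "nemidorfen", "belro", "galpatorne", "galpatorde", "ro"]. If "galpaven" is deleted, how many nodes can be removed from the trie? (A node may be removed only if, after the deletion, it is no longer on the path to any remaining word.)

3

Walk "galpaven" from the leaf back toward the root, removing each node that no remaining word uses.
The suffix "ven" (3 nodes) is used only by "galpaven"; the node for "galpa" still has the child "t", so pruning stops there.
Nodes removed: 3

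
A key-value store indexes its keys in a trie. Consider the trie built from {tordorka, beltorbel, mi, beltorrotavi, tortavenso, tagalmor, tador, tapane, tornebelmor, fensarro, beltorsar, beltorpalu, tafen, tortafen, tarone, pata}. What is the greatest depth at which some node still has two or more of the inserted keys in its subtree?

The deepest shared node is where two words last agree before diverging.
e.g. "beltorbel" and "beltorpalu" share the prefix "beltor" of length 6; no pair shares a longer one.
Longest shared-prefix length: 6

6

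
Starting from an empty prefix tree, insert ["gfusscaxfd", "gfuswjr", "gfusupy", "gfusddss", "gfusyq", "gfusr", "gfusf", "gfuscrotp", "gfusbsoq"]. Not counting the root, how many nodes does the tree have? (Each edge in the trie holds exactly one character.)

Count nodes per top-level branch (shared prefixes stored once):
  'g'-branch (gfusbsoq, gfuscrotp, gfusddss, gfusf, gfusr, gfusscaxfd, gfusupy, gfuswjr, gfusyq): 33 nodes
Sum: 33

33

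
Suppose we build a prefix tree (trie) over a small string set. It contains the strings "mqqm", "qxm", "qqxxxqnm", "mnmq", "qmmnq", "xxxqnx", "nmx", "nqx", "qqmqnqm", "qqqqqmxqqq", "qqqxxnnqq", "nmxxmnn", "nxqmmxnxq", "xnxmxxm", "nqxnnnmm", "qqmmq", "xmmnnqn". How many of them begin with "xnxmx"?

1

Traverse to the node for "xnxmx", then collect every word in that subtree.
Words under "xnxmx": xnxmxxm
Count: 1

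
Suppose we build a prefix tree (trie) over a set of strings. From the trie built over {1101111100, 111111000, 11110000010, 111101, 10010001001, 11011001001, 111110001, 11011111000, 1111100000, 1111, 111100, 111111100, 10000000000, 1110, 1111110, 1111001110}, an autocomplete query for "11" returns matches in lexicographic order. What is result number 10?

1111100000

Filter for "11…" and sort: "11011001001", "1101111100", "11011111000", "1110", "1111", "111100", "11110000010", "1111001110", "111101", "1111100000", "111110001", "1111110", "111111000", "111111100"
Position 10: 1111100000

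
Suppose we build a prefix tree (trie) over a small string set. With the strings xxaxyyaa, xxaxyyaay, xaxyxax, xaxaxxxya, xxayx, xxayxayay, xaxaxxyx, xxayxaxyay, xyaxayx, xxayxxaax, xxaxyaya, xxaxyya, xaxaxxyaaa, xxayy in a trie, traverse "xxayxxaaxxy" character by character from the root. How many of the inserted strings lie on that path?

2

Traverse "xxayxxaaxxy" character by character; count nodes along the way that are marked as word ends.
Prefixes of the query that are stored words: "xxayx", "xxayxxaax"
Count: 2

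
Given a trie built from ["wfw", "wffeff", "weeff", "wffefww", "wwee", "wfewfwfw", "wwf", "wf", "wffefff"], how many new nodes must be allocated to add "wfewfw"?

0

Every character of "wfewfw" already lies on an existing path (it is a prefix of some stored word).
No new nodes are needed: 0.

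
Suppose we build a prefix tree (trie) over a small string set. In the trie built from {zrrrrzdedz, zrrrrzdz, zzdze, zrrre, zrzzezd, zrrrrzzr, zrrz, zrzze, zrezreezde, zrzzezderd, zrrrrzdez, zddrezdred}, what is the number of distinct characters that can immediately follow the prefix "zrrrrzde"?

The children of the "zrrrrzde" node are the distinct next characters among strings starting with "zrrrrzde".
Distinct next characters after "zrrrrzde": d, z.
That node has 2 child edges.

2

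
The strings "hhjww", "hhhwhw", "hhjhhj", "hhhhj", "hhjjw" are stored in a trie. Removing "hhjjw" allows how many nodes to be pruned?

Walk "hhjjw" from the leaf back toward the root, removing each node that no remaining word uses.
The suffix "jw" (2 nodes) is used only by "hhjjw"; the node for "hhj" still has the child "w", so pruning stops there.
Nodes removed: 2

2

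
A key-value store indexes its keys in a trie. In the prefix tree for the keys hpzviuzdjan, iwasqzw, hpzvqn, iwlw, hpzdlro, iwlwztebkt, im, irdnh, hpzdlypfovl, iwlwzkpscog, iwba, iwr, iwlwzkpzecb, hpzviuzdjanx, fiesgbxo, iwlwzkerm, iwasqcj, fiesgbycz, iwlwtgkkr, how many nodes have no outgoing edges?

17

Leaves are exactly the stored words that no other stored word extends.
Those words: "fiesgbxo", "fiesgbycz", "hpzdlro", "hpzdlypfovl", "hpzviuzdjanx", "hpzvqn", "im", "irdnh", "iwasqcj", "iwasqzw", "iwba", "iwlwtgkkr", "iwlwzkerm", "iwlwzkpscog", "iwlwzkpzecb", "iwlwztebkt", "iwr"
Leaf count: 17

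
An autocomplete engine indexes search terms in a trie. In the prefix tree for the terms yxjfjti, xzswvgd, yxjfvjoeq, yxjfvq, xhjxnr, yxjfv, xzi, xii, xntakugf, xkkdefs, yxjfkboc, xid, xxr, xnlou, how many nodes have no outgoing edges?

A leaf is a node with no children — equivalently, the end of a word that is not a proper prefix of any other stored word.
Those words: "xhjxnr", "xid", "xii", "xkkdefs", "xnlou", "xntakugf", "xxr", "xzi", "xzswvgd", "yxjfjti", "yxjfkboc", "yxjfvjoeq", "yxjfvq"
Leaf count: 13

13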